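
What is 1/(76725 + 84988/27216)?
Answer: 6804/522058147 ≈ 1.3033e-5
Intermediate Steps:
1/(76725 + 84988/27216) = 1/(76725 + 84988*(1/27216)) = 1/(76725 + 21247/6804) = 1/(522058147/6804) = 6804/522058147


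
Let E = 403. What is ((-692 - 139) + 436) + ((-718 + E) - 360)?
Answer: -1070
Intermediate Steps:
((-692 - 139) + 436) + ((-718 + E) - 360) = ((-692 - 139) + 436) + ((-718 + 403) - 360) = (-831 + 436) + (-315 - 360) = -395 - 675 = -1070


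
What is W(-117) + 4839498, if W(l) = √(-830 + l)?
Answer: 4839498 + I*√947 ≈ 4.8395e+6 + 30.773*I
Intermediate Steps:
W(-117) + 4839498 = √(-830 - 117) + 4839498 = √(-947) + 4839498 = I*√947 + 4839498 = 4839498 + I*√947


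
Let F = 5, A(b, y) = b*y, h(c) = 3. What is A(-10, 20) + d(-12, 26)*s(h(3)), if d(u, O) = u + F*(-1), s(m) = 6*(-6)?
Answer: 412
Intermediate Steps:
s(m) = -36
d(u, O) = -5 + u (d(u, O) = u + 5*(-1) = u - 5 = -5 + u)
A(-10, 20) + d(-12, 26)*s(h(3)) = -10*20 + (-5 - 12)*(-36) = -200 - 17*(-36) = -200 + 612 = 412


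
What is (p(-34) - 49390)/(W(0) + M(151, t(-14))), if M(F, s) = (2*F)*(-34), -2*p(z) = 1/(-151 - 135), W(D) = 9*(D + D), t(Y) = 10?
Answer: 28251079/5873296 ≈ 4.8101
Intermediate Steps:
W(D) = 18*D (W(D) = 9*(2*D) = 18*D)
p(z) = 1/572 (p(z) = -1/(2*(-151 - 135)) = -½/(-286) = -½*(-1/286) = 1/572)
M(F, s) = -68*F
(p(-34) - 49390)/(W(0) + M(151, t(-14))) = (1/572 - 49390)/(18*0 - 68*151) = -28251079/(572*(0 - 10268)) = -28251079/572/(-10268) = -28251079/572*(-1/10268) = 28251079/5873296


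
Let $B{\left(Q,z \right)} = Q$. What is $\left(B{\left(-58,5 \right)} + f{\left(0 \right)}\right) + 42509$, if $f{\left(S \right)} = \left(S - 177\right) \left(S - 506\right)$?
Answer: $132013$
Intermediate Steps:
$f{\left(S \right)} = \left(-506 + S\right) \left(-177 + S\right)$ ($f{\left(S \right)} = \left(-177 + S\right) \left(-506 + S\right) = \left(-506 + S\right) \left(-177 + S\right)$)
$\left(B{\left(-58,5 \right)} + f{\left(0 \right)}\right) + 42509 = \left(-58 + \left(89562 + 0^{2} - 0\right)\right) + 42509 = \left(-58 + \left(89562 + 0 + 0\right)\right) + 42509 = \left(-58 + 89562\right) + 42509 = 89504 + 42509 = 132013$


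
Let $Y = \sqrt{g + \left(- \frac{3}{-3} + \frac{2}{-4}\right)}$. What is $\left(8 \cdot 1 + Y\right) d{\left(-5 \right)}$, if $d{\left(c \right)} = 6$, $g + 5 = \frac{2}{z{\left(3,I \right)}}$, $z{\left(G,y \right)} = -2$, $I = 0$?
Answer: $48 + 3 i \sqrt{22} \approx 48.0 + 14.071 i$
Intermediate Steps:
$g = -6$ ($g = -5 + \frac{2}{-2} = -5 + 2 \left(- \frac{1}{2}\right) = -5 - 1 = -6$)
$Y = \frac{i \sqrt{22}}{2}$ ($Y = \sqrt{-6 + \left(- \frac{3}{-3} + \frac{2}{-4}\right)} = \sqrt{-6 + \left(\left(-3\right) \left(- \frac{1}{3}\right) + 2 \left(- \frac{1}{4}\right)\right)} = \sqrt{-6 + \left(1 - \frac{1}{2}\right)} = \sqrt{-6 + \frac{1}{2}} = \sqrt{- \frac{11}{2}} = \frac{i \sqrt{22}}{2} \approx 2.3452 i$)
$\left(8 \cdot 1 + Y\right) d{\left(-5 \right)} = \left(8 \cdot 1 + \frac{i \sqrt{22}}{2}\right) 6 = \left(8 + \frac{i \sqrt{22}}{2}\right) 6 = 48 + 3 i \sqrt{22}$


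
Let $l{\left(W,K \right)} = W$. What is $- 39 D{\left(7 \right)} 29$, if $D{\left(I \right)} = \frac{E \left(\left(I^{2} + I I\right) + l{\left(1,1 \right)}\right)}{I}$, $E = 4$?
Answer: $- \frac{447876}{7} \approx -63982.0$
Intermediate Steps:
$D{\left(I \right)} = \frac{4 + 8 I^{2}}{I}$ ($D{\left(I \right)} = \frac{4 \left(\left(I^{2} + I I\right) + 1\right)}{I} = \frac{4 \left(\left(I^{2} + I^{2}\right) + 1\right)}{I} = \frac{4 \left(2 I^{2} + 1\right)}{I} = \frac{4 \left(1 + 2 I^{2}\right)}{I} = \frac{4 + 8 I^{2}}{I}$)
$- 39 D{\left(7 \right)} 29 = - 39 \left(\frac{4}{7} + 8 \cdot 7\right) 29 = - 39 \left(4 \cdot \frac{1}{7} + 56\right) 29 = - 39 \left(\frac{4}{7} + 56\right) 29 = \left(-39\right) \frac{396}{7} \cdot 29 = \left(- \frac{15444}{7}\right) 29 = - \frac{447876}{7}$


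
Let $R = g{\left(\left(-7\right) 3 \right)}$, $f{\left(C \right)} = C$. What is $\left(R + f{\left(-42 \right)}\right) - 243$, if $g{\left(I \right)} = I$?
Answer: $-306$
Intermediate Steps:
$R = -21$ ($R = \left(-7\right) 3 = -21$)
$\left(R + f{\left(-42 \right)}\right) - 243 = \left(-21 - 42\right) - 243 = -63 - 243 = -306$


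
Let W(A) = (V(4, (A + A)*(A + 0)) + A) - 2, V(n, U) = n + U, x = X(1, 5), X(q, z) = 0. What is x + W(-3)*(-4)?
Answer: -68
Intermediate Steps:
x = 0
V(n, U) = U + n
W(A) = 2 + A + 2*A² (W(A) = (((A + A)*(A + 0) + 4) + A) - 2 = (((2*A)*A + 4) + A) - 2 = ((2*A² + 4) + A) - 2 = ((4 + 2*A²) + A) - 2 = (4 + A + 2*A²) - 2 = 2 + A + 2*A²)
x + W(-3)*(-4) = 0 + (2 - 3 + 2*(-3)²)*(-4) = 0 + (2 - 3 + 2*9)*(-4) = 0 + (2 - 3 + 18)*(-4) = 0 + 17*(-4) = 0 - 68 = -68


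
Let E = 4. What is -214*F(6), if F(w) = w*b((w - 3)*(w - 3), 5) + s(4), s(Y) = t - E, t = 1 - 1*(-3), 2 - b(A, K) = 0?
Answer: -2568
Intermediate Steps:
b(A, K) = 2 (b(A, K) = 2 - 1*0 = 2 + 0 = 2)
t = 4 (t = 1 + 3 = 4)
s(Y) = 0 (s(Y) = 4 - 1*4 = 4 - 4 = 0)
F(w) = 2*w (F(w) = w*2 + 0 = 2*w + 0 = 2*w)
-214*F(6) = -428*6 = -214*12 = -2568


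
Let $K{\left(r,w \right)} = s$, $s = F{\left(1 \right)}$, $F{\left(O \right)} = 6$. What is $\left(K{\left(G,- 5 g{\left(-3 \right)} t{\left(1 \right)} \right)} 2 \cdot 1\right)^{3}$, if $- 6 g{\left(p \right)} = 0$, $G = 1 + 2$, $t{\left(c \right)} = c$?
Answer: $1728$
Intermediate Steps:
$s = 6$
$G = 3$
$g{\left(p \right)} = 0$ ($g{\left(p \right)} = \left(- \frac{1}{6}\right) 0 = 0$)
$K{\left(r,w \right)} = 6$
$\left(K{\left(G,- 5 g{\left(-3 \right)} t{\left(1 \right)} \right)} 2 \cdot 1\right)^{3} = \left(6 \cdot 2 \cdot 1\right)^{3} = \left(12 \cdot 1\right)^{3} = 12^{3} = 1728$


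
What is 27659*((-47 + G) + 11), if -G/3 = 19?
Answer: -2572287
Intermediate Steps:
G = -57 (G = -3*19 = -57)
27659*((-47 + G) + 11) = 27659*((-47 - 57) + 11) = 27659*(-104 + 11) = 27659*(-93) = -2572287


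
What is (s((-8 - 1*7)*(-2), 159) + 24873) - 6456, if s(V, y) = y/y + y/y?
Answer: 18419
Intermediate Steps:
s(V, y) = 2 (s(V, y) = 1 + 1 = 2)
(s((-8 - 1*7)*(-2), 159) + 24873) - 6456 = (2 + 24873) - 6456 = 24875 - 6456 = 18419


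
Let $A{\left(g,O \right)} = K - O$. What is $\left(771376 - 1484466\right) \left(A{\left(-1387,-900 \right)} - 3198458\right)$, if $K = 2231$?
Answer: $2278555730430$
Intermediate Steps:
$A{\left(g,O \right)} = 2231 - O$
$\left(771376 - 1484466\right) \left(A{\left(-1387,-900 \right)} - 3198458\right) = \left(771376 - 1484466\right) \left(\left(2231 - -900\right) - 3198458\right) = - 713090 \left(\left(2231 + 900\right) - 3198458\right) = - 713090 \left(3131 - 3198458\right) = \left(-713090\right) \left(-3195327\right) = 2278555730430$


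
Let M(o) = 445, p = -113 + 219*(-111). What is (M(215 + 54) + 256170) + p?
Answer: 232193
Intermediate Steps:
p = -24422 (p = -113 - 24309 = -24422)
(M(215 + 54) + 256170) + p = (445 + 256170) - 24422 = 256615 - 24422 = 232193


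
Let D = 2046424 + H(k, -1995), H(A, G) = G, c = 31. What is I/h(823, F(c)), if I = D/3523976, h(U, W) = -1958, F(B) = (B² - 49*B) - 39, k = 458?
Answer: -2044429/6899945008 ≈ -0.00029630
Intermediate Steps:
F(B) = -39 + B² - 49*B
D = 2044429 (D = 2046424 - 1995 = 2044429)
I = 2044429/3523976 ≈ 0.58015
I/h(823, F(c)) = (2044429/3523976)/(-1958) = (2044429/3523976)*(-1/1958) = -2044429/6899945008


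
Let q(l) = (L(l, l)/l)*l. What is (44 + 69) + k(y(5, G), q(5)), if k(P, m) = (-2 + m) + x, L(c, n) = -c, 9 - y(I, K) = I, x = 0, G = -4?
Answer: 106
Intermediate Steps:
y(I, K) = 9 - I
q(l) = -l (q(l) = ((-l)/l)*l = -l)
k(P, m) = -2 + m (k(P, m) = (-2 + m) + 0 = -2 + m)
(44 + 69) + k(y(5, G), q(5)) = (44 + 69) + (-2 - 1*5) = 113 + (-2 - 5) = 113 - 7 = 106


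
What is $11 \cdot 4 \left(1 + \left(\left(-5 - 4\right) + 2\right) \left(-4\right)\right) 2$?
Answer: $2552$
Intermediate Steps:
$11 \cdot 4 \left(1 + \left(\left(-5 - 4\right) + 2\right) \left(-4\right)\right) 2 = 44 \left(1 + \left(\left(-5 - 4\right) + 2\right) \left(-4\right)\right) 2 = 44 \left(1 + \left(-9 + 2\right) \left(-4\right)\right) 2 = 44 \left(1 - -28\right) 2 = 44 \left(1 + 28\right) 2 = 44 \cdot 29 \cdot 2 = 44 \cdot 58 = 2552$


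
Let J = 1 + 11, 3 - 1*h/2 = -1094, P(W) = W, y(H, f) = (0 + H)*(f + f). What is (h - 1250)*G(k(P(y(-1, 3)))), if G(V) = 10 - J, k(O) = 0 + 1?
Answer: -1888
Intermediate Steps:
y(H, f) = 2*H*f (y(H, f) = H*(2*f) = 2*H*f)
h = 2194 (h = 6 - 2*(-1094) = 6 + 2188 = 2194)
k(O) = 1
J = 12
G(V) = -2 (G(V) = 10 - 1*12 = 10 - 12 = -2)
(h - 1250)*G(k(P(y(-1, 3)))) = (2194 - 1250)*(-2) = 944*(-2) = -1888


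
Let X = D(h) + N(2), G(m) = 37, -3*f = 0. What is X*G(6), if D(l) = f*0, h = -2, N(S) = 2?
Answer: 74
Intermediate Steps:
f = 0 (f = -⅓*0 = 0)
D(l) = 0 (D(l) = 0*0 = 0)
X = 2 (X = 0 + 2 = 2)
X*G(6) = 2*37 = 74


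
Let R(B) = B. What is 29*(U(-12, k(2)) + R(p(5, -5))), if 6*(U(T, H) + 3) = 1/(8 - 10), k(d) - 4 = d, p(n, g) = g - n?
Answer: -4553/12 ≈ -379.42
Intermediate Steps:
k(d) = 4 + d
U(T, H) = -37/12 (U(T, H) = -3 + 1/(6*(8 - 10)) = -3 + (⅙)/(-2) = -3 + (⅙)*(-½) = -3 - 1/12 = -37/12)
29*(U(-12, k(2)) + R(p(5, -5))) = 29*(-37/12 + (-5 - 1*5)) = 29*(-37/12 + (-5 - 5)) = 29*(-37/12 - 10) = 29*(-157/12) = -4553/12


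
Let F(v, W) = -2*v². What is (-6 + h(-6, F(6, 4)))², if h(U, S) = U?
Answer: 144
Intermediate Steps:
(-6 + h(-6, F(6, 4)))² = (-6 - 6)² = (-12)² = 144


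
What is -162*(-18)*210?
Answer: 612360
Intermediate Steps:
-162*(-18)*210 = 2916*210 = 612360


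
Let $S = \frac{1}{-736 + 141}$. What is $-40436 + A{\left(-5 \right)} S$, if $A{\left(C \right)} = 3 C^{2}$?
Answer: $- \frac{4811899}{119} \approx -40436.0$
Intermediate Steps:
$S = - \frac{1}{595}$ ($S = \frac{1}{-595} = - \frac{1}{595} \approx -0.0016807$)
$-40436 + A{\left(-5 \right)} S = -40436 + 3 \left(-5\right)^{2} \left(- \frac{1}{595}\right) = -40436 + 3 \cdot 25 \left(- \frac{1}{595}\right) = -40436 + 75 \left(- \frac{1}{595}\right) = -40436 - \frac{15}{119} = - \frac{4811899}{119}$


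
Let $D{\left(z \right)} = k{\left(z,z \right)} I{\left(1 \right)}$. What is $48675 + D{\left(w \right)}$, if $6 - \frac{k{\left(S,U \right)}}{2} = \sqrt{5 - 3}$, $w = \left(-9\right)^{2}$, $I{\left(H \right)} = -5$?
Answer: $48615 + 10 \sqrt{2} \approx 48629.0$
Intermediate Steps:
$w = 81$
$k{\left(S,U \right)} = 12 - 2 \sqrt{2}$ ($k{\left(S,U \right)} = 12 - 2 \sqrt{5 - 3} = 12 - 2 \sqrt{2}$)
$D{\left(z \right)} = -60 + 10 \sqrt{2}$ ($D{\left(z \right)} = \left(12 - 2 \sqrt{2}\right) \left(-5\right) = -60 + 10 \sqrt{2}$)
$48675 + D{\left(w \right)} = 48675 - \left(60 - 10 \sqrt{2}\right) = 48615 + 10 \sqrt{2}$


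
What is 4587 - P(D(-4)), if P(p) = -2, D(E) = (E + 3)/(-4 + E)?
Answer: 4589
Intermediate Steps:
D(E) = (3 + E)/(-4 + E)
4587 - P(D(-4)) = 4587 - 1*(-2) = 4587 + 2 = 4589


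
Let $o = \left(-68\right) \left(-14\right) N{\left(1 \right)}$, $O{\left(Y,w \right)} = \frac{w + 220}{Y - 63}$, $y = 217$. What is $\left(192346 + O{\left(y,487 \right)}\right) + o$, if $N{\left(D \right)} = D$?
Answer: $\frac{4252657}{22} \approx 1.933 \cdot 10^{5}$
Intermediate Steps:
$O{\left(Y,w \right)} = \frac{220 + w}{-63 + Y}$
$o = 952$ ($o = \left(-68\right) \left(-14\right) 1 = 952 \cdot 1 = 952$)
$\left(192346 + O{\left(y,487 \right)}\right) + o = \left(192346 + \frac{220 + 487}{-63 + 217}\right) + 952 = \left(192346 + \frac{1}{154} \cdot 707\right) + 952 = \left(192346 + \frac{101}{22}\right) + 952 = \frac{4231713}{22} + 952 = \frac{4252657}{22}$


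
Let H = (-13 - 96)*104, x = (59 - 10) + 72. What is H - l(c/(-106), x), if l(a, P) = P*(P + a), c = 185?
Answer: -2731177/106 ≈ -25766.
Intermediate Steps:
x = 121 (x = 49 + 72 = 121)
H = -11336 (H = -109*104 = -11336)
H - l(c/(-106), x) = -11336 - 121*(121 + 185/(-106)) = -11336 - 121*(121 + 185*(-1/106)) = -11336 - 121*(121 - 185/106) = -11336 - 121*12641/106 = -11336 - 1*1529561/106 = -11336 - 1529561/106 = -2731177/106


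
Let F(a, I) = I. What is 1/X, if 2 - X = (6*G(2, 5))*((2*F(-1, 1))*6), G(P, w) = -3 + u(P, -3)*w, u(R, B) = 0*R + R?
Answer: -1/502 ≈ -0.0019920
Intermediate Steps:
u(R, B) = R (u(R, B) = 0 + R = R)
G(P, w) = -3 + P*w
X = -502 (X = 2 - 6*(-3 + 2*5)*(2*1)*6 = 2 - 6*(-3 + 10)*2*6 = 2 - 6*7*12 = 2 - 42*12 = 2 - 1*504 = 2 - 504 = -502)
1/X = 1/(-502) = -1/502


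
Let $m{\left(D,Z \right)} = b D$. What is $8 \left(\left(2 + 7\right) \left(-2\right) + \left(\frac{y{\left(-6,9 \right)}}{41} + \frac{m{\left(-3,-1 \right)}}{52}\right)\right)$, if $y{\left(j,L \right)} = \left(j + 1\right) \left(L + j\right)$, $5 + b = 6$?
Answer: $- \frac{78558}{533} \approx -147.39$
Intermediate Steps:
$b = 1$ ($b = -5 + 6 = 1$)
$m{\left(D,Z \right)} = D$ ($m{\left(D,Z \right)} = 1 D = D$)
$y{\left(j,L \right)} = \left(1 + j\right) \left(L + j\right)$
$8 \left(\left(2 + 7\right) \left(-2\right) + \left(\frac{y{\left(-6,9 \right)}}{41} + \frac{m{\left(-3,-1 \right)}}{52}\right)\right) = 8 \left(\left(2 + 7\right) \left(-2\right) + \left(\frac{9 - 6 + \left(-6\right)^{2} + 9 \left(-6\right)}{41} - \frac{3}{52}\right)\right) = 8 \left(9 \left(-2\right) + \left(\left(9 - 6 + 36 - 54\right) \frac{1}{41} - \frac{3}{52}\right)\right) = 8 \left(-18 - \frac{903}{2132}\right) = 8 \left(- \frac{39279}{2132}\right) = - \frac{78558}{533}$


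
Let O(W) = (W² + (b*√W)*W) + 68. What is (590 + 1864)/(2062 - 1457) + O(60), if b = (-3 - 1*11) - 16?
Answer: 2221594/605 - 3600*√15 ≈ -10271.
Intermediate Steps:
b = -30 (b = (-3 - 11) - 16 = -14 - 16 = -30)
O(W) = 68 + W² - 30*W^(3/2) (O(W) = (W² + (-30*√W)*W) + 68 = (W² - 30*W^(3/2)) + 68 = 68 + W² - 30*W^(3/2))
(590 + 1864)/(2062 - 1457) + O(60) = (590 + 1864)/(2062 - 1457) + (68 + 60² - 3600*√15) = 2454/605 + (68 + 3600 - 3600*√15) = 2454*(1/605) + (68 + 3600 - 3600*√15) = 2454/605 + (3668 - 3600*√15) = 2221594/605 - 3600*√15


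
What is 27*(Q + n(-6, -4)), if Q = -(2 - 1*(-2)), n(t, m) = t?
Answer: -270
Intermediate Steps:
Q = -4 (Q = -(2 + 2) = -1*4 = -4)
27*(Q + n(-6, -4)) = 27*(-4 - 6) = 27*(-10) = -270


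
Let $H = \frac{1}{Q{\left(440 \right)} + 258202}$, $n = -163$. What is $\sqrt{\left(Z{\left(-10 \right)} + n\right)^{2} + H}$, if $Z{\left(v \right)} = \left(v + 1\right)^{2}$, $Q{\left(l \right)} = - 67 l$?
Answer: $\frac{\sqrt{351757677310338}}{228722} \approx 82.0$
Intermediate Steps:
$Z{\left(v \right)} = \left(1 + v\right)^{2}$
$H = \frac{1}{228722}$ ($H = \frac{1}{\left(-67\right) 440 + 258202} = \frac{1}{-29480 + 258202} = \frac{1}{228722} \approx 4.3721 \cdot 10^{-6}$)
$\sqrt{\left(Z{\left(-10 \right)} + n\right)^{2} + H} = \sqrt{\left(\left(1 - 10\right)^{2} - 163\right)^{2} + \frac{1}{228722}} = \sqrt{\left(\left(-9\right)^{2} - 163\right)^{2} + \frac{1}{228722}} = \sqrt{\left(81 - 163\right)^{2} + \frac{1}{228722}} = \sqrt{\left(-82\right)^{2} + \frac{1}{228722}} = \sqrt{6724 + \frac{1}{228722}} = \sqrt{\frac{1537926729}{228722}} = \frac{\sqrt{351757677310338}}{228722}$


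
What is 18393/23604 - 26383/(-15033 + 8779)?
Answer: 122962359/24603236 ≈ 4.9978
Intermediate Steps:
18393/23604 - 26383/(-15033 + 8779) = 18393*(1/23604) - 26383/(-6254) = 6131/7868 - 26383*(-1/6254) = 6131/7868 + 26383/6254 = 122962359/24603236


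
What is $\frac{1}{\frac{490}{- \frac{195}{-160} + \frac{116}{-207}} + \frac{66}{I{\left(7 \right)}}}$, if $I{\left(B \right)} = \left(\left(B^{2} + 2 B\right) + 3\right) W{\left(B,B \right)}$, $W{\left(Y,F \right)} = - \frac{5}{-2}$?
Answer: $\frac{445}{331378} \approx 0.0013429$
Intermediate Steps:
$W{\left(Y,F \right)} = \frac{5}{2}$ ($W{\left(Y,F \right)} = \left(-5\right) \left(- \frac{1}{2}\right) = \frac{5}{2}$)
$I{\left(B \right)} = \frac{15}{2} + 5 B + \frac{5 B^{2}}{2}$ ($I{\left(B \right)} = \left(\left(B^{2} + 2 B\right) + 3\right) \frac{5}{2} = \left(3 + B^{2} + 2 B\right) \frac{5}{2} = \frac{15}{2} + 5 B + \frac{5 B^{2}}{2}$)
$\frac{1}{\frac{490}{- \frac{195}{-160} + \frac{116}{-207}} + \frac{66}{I{\left(7 \right)}}} = \frac{1}{\frac{490}{- \frac{195}{-160} + \frac{116}{-207}} + \frac{66}{\frac{15}{2} + 5 \cdot 7 + \frac{5 \cdot 7^{2}}{2}}} = \frac{1}{\frac{490}{\left(-195\right) \left(- \frac{1}{160}\right) + 116 \left(- \frac{1}{207}\right)} + \frac{66}{\frac{15}{2} + 35 + \frac{5}{2} \cdot 49}} = \frac{1}{\frac{490}{\frac{39}{32} - \frac{116}{207}} + \frac{66}{\frac{15}{2} + 35 + \frac{245}{2}}} = \frac{1}{\frac{490}{\frac{4361}{6624}} + \frac{66}{165}} = \frac{1}{490 \cdot \frac{6624}{4361} + 66 \cdot \frac{1}{165}} = \frac{1}{\frac{66240}{89} + \frac{2}{5}} = \frac{1}{\frac{331378}{445}} = \frac{445}{331378}$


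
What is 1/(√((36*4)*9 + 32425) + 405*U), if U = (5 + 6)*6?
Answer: 26730/714459179 - √33721/714459179 ≈ 3.7156e-5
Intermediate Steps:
U = 66 (U = 11*6 = 66)
1/(√((36*4)*9 + 32425) + 405*U) = 1/(√((36*4)*9 + 32425) + 405*66) = 1/(√(144*9 + 32425) + 26730) = 1/(√(1296 + 32425) + 26730) = 1/(√33721 + 26730) = 1/(26730 + √33721)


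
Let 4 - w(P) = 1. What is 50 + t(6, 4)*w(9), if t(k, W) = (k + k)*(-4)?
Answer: -94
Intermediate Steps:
w(P) = 3 (w(P) = 4 - 1*1 = 4 - 1 = 3)
t(k, W) = -8*k (t(k, W) = (2*k)*(-4) = -8*k)
50 + t(6, 4)*w(9) = 50 - 8*6*3 = 50 - 48*3 = 50 - 144 = -94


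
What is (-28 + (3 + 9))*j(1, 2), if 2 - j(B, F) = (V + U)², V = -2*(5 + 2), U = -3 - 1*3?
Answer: 6368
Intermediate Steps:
U = -6 (U = -3 - 3 = -6)
V = -14 (V = -2*7 = -14)
j(B, F) = -398 (j(B, F) = 2 - (-14 - 6)² = 2 - 1*(-20)² = 2 - 1*400 = 2 - 400 = -398)
(-28 + (3 + 9))*j(1, 2) = (-28 + (3 + 9))*(-398) = (-28 + 12)*(-398) = -16*(-398) = 6368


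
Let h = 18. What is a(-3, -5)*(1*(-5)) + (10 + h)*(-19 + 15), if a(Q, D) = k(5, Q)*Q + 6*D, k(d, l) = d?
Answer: 113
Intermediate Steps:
a(Q, D) = 5*Q + 6*D
a(-3, -5)*(1*(-5)) + (10 + h)*(-19 + 15) = (5*(-3) + 6*(-5))*(1*(-5)) + (10 + 18)*(-19 + 15) = (-15 - 30)*(-5) + 28*(-4) = -45*(-5) - 112 = 225 - 112 = 113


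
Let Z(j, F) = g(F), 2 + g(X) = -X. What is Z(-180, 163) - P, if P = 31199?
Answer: -31364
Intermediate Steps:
g(X) = -2 - X
Z(j, F) = -2 - F
Z(-180, 163) - P = (-2 - 1*163) - 1*31199 = (-2 - 163) - 31199 = -165 - 31199 = -31364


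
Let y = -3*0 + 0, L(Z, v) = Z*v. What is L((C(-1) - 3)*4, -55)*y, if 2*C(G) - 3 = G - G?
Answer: 0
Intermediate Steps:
C(G) = 3/2 (C(G) = 3/2 + (G - G)/2 = 3/2 + (½)*0 = 3/2 + 0 = 3/2)
y = 0 (y = 0 + 0 = 0)
L((C(-1) - 3)*4, -55)*y = (((3/2 - 3)*4)*(-55))*0 = (-3/2*4*(-55))*0 = -6*(-55)*0 = 330*0 = 0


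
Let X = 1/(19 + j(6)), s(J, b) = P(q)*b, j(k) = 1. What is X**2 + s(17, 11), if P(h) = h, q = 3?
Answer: 13201/400 ≈ 33.003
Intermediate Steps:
s(J, b) = 3*b
X = 1/20 (X = 1/(19 + 1) = 1/20 ≈ 0.050000)
X**2 + s(17, 11) = (1/20)**2 + 3*11 = 1/400 + 33 = 13201/400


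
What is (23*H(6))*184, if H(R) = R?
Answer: 25392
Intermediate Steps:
(23*H(6))*184 = (23*6)*184 = 138*184 = 25392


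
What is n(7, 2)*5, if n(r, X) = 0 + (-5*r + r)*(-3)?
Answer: 420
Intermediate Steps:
n(r, X) = 12*r (n(r, X) = 0 - 4*r*(-3) = 0 + 12*r = 12*r)
n(7, 2)*5 = (12*7)*5 = 84*5 = 420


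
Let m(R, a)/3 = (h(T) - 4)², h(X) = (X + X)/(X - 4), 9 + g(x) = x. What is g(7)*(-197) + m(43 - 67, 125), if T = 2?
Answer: 502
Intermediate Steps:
g(x) = -9 + x
h(X) = 2*X/(-4 + X) (h(X) = (2*X)/(-4 + X) = 2*X/(-4 + X))
m(R, a) = 108 (m(R, a) = 3*(2*2/(-4 + 2) - 4)² = 3*(2*2/(-2) - 4)² = 3*(2*2*(-½) - 4)² = 3*(-2 - 4)² = 3*(-6)² = 3*36 = 108)
g(7)*(-197) + m(43 - 67, 125) = (-9 + 7)*(-197) + 108 = -2*(-197) + 108 = 394 + 108 = 502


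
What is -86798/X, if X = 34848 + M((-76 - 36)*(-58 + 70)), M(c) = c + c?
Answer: -43399/16080 ≈ -2.6989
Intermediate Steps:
M(c) = 2*c
X = 32160 (X = 34848 + 2*((-76 - 36)*(-58 + 70)) = 34848 + 2*(-112*12) = 34848 + 2*(-1344) = 34848 - 2688 = 32160)
-86798/X = -86798/32160 = -86798*1/32160 = -43399/16080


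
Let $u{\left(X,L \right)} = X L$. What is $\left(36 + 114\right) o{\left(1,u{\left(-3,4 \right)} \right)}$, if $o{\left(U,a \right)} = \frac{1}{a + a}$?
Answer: $- \frac{25}{4} \approx -6.25$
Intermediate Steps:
$u{\left(X,L \right)} = L X$
$o{\left(U,a \right)} = \frac{1}{2 a}$
$\left(36 + 114\right) o{\left(1,u{\left(-3,4 \right)} \right)} = \left(36 + 114\right) \frac{1}{2 \cdot 4 \left(-3\right)} = 150 \frac{1}{2 \left(-12\right)} = 150 \cdot \frac{1}{2} \left(- \frac{1}{12}\right) = 150 \left(- \frac{1}{24}\right) = - \frac{25}{4}$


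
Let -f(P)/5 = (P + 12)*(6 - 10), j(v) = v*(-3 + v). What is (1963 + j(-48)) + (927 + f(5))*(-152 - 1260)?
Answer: -1784593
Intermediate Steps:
f(P) = 240 + 20*P (f(P) = -5*(P + 12)*(6 - 10) = -5*(12 + P)*(-4) = -5*(-48 - 4*P) = 240 + 20*P)
(1963 + j(-48)) + (927 + f(5))*(-152 - 1260) = (1963 - 48*(-3 - 48)) + (927 + (240 + 20*5))*(-152 - 1260) = (1963 - 48*(-51)) + (927 + (240 + 100))*(-1412) = (1963 + 2448) + (927 + 340)*(-1412) = 4411 + 1267*(-1412) = 4411 - 1789004 = -1784593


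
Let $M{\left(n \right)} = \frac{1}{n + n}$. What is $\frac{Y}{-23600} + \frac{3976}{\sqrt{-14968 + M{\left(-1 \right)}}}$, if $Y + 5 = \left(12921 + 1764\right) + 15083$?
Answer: $- \frac{29763}{23600} - \frac{3976 i \sqrt{59874}}{29937} \approx -1.2611 - 32.498 i$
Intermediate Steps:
$M{\left(n \right)} = \frac{1}{2 n}$
$Y = 29763$ ($Y = -5 + \left(\left(12921 + 1764\right) + 15083\right) = -5 + \left(14685 + 15083\right) = -5 + 29768 = 29763$)
$\frac{Y}{-23600} + \frac{3976}{\sqrt{-14968 + M{\left(-1 \right)}}} = \frac{29763}{-23600} + \frac{3976}{\sqrt{-14968 + \frac{1}{2 \left(-1\right)}}} = 29763 \left(- \frac{1}{23600}\right) + \frac{3976}{\sqrt{-14968 + \frac{1}{2} \left(-1\right)}} = - \frac{29763}{23600} + \frac{3976}{\sqrt{-14968 - \frac{1}{2}}} = - \frac{29763}{23600} + \frac{3976}{\sqrt{- \frac{29937}{2}}} = - \frac{29763}{23600} + \frac{3976}{\frac{1}{2} i \sqrt{59874}} = - \frac{29763}{23600} + 3976 \left(- \frac{i \sqrt{59874}}{29937}\right) = - \frac{29763}{23600} - \frac{3976 i \sqrt{59874}}{29937}$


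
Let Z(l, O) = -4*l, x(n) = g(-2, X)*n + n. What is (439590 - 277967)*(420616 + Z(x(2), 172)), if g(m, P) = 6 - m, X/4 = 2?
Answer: 67969582912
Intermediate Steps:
X = 8 (X = 4*2 = 8)
x(n) = 9*n (x(n) = (6 - 1*(-2))*n + n = (6 + 2)*n + n = 8*n + n = 9*n)
(439590 - 277967)*(420616 + Z(x(2), 172)) = (439590 - 277967)*(420616 - 36*2) = 161623*(420616 - 4*18) = 161623*(420616 - 72) = 161623*420544 = 67969582912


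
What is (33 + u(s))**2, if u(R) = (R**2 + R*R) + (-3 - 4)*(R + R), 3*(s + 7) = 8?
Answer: 1394761/81 ≈ 17219.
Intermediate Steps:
s = -13/3 (s = -7 + (1/3)*8 = -7 + 8/3 = -13/3 ≈ -4.3333)
u(R) = -14*R + 2*R**2 (u(R) = (R**2 + R**2) - 14*R = 2*R**2 - 14*R = -14*R + 2*R**2)
(33 + u(s))**2 = (33 + 2*(-13/3)*(-7 - 13/3))**2 = (33 + 2*(-13/3)*(-34/3))**2 = (33 + 884/9)**2 = (1181/9)**2 = 1394761/81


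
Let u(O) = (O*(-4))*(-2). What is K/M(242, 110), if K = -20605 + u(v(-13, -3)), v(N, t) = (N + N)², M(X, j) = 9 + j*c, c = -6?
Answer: 2171/93 ≈ 23.344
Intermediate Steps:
M(X, j) = 9 - 6*j (M(X, j) = 9 + j*(-6) = 9 - 6*j)
v(N, t) = 4*N² (v(N, t) = (2*N)² = 4*N²)
u(O) = 8*O (u(O) = -4*O*(-2) = 8*O)
K = -15197 (K = -20605 + 8*(4*(-13)²) = -20605 + 8*(4*169) = -20605 + 8*676 = -20605 + 5408 = -15197)
K/M(242, 110) = -15197/(9 - 6*110) = -15197/(9 - 660) = -15197/(-651) = -15197*(-1/651) = 2171/93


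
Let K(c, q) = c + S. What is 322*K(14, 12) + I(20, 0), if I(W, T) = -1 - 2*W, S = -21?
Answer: -2295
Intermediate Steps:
K(c, q) = -21 + c (K(c, q) = c - 21 = -21 + c)
322*K(14, 12) + I(20, 0) = 322*(-21 + 14) + (-1 - 2*20) = 322*(-7) + (-1 - 40) = -2254 - 41 = -2295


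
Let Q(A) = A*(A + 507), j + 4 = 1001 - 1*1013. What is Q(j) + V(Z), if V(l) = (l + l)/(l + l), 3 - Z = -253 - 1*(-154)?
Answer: -7855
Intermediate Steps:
j = -16 (j = -4 + (1001 - 1*1013) = -4 + (1001 - 1013) = -4 - 12 = -16)
Z = 102 (Z = 3 - (-253 - 1*(-154)) = 3 - (-253 + 154) = 3 - 1*(-99) = 3 + 99 = 102)
V(l) = 1 (V(l) = (2*l)/((2*l)) = (2*l)*(1/(2*l)) = 1)
Q(A) = A*(507 + A)
Q(j) + V(Z) = -16*(507 - 16) + 1 = -16*491 + 1 = -7856 + 1 = -7855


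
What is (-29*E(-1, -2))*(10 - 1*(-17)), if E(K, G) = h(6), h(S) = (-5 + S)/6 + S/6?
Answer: -1827/2 ≈ -913.50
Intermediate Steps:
h(S) = -⅚ + S/3 (h(S) = (-5 + S)*(⅙) + S*(⅙) = (-⅚ + S/6) + S/6 = -⅚ + S/3)
E(K, G) = 7/6 (E(K, G) = -⅚ + (⅓)*6 = -⅚ + 2 = 7/6)
(-29*E(-1, -2))*(10 - 1*(-17)) = (-29*7/6)*(10 - 1*(-17)) = -203*(10 + 17)/6 = -203/6*27 = -1827/2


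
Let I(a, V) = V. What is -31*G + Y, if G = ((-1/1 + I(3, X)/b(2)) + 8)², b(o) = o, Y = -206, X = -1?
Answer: -6063/4 ≈ -1515.8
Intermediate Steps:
G = 169/4 (G = ((-1/1 - 1/2) + 8)² = ((-1*1 - 1*½) + 8)² = ((-1 - ½) + 8)² = (-3/2 + 8)² = (13/2)² = 169/4 ≈ 42.250)
-31*G + Y = -31*169/4 - 206 = -5239/4 - 206 = -6063/4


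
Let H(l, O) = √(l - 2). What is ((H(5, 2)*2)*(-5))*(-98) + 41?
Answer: 41 + 980*√3 ≈ 1738.4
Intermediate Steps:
H(l, O) = √(-2 + l)
((H(5, 2)*2)*(-5))*(-98) + 41 = ((√(-2 + 5)*2)*(-5))*(-98) + 41 = ((√3*2)*(-5))*(-98) + 41 = ((2*√3)*(-5))*(-98) + 41 = -10*√3*(-98) + 41 = 980*√3 + 41 = 41 + 980*√3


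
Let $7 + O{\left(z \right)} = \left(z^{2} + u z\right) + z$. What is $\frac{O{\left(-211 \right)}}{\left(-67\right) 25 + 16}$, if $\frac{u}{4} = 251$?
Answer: $\frac{55847}{553} \approx 100.99$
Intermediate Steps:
$u = 1004$ ($u = 4 \cdot 251 = 1004$)
$O{\left(z \right)} = -7 + z^{2} + 1005 z$ ($O{\left(z \right)} = -7 + \left(\left(z^{2} + 1004 z\right) + z\right) = -7 + \left(z^{2} + 1005 z\right) = -7 + z^{2} + 1005 z$)
$\frac{O{\left(-211 \right)}}{\left(-67\right) 25 + 16} = \frac{-7 + \left(-211\right)^{2} + 1005 \left(-211\right)}{\left(-67\right) 25 + 16} = \frac{-7 + 44521 - 212055}{-1675 + 16} = - \frac{167541}{-1659} = \left(-167541\right) \left(- \frac{1}{1659}\right) = \frac{55847}{553}$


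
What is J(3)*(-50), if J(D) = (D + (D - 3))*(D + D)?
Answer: -900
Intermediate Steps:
J(D) = 2*D*(-3 + 2*D) (J(D) = (D + (-3 + D))*(2*D) = (-3 + 2*D)*(2*D) = 2*D*(-3 + 2*D))
J(3)*(-50) = (2*3*(-3 + 2*3))*(-50) = (2*3*(-3 + 6))*(-50) = (2*3*3)*(-50) = 18*(-50) = -900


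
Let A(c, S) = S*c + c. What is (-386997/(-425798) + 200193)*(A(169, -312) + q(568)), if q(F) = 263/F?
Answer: -2544755607225719739/241853264 ≈ -1.0522e+10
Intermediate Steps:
A(c, S) = c + S*c
(-386997/(-425798) + 200193)*(A(169, -312) + q(568)) = (-386997/(-425798) + 200193)*(169*(1 - 312) + 263/568) = (-386997*(-1/425798) + 200193)*(169*(-311) + 263*(1/568)) = (386997/425798 + 200193)*(-52559 + 263/568) = (85242166011/425798)*(-29853249/568) = -2544755607225719739/241853264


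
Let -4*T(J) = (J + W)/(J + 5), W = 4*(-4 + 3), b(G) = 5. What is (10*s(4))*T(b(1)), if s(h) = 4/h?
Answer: -1/4 ≈ -0.25000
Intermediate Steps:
W = -4 (W = 4*(-1) = -4)
T(J) = -(-4 + J)/(4*(5 + J)) (T(J) = -(J - 4)/(4*(J + 5)) = -(-4 + J)/(4*(5 + J)))
(10*s(4))*T(b(1)) = (10*(4/4))*((4 - 1*5)/(4*(5 + 5))) = (10*(4*(1/4)))*((1/4)*(4 - 5)/10) = (10*1)*((1/4)*(1/10)*(-1)) = 10*(-1/40) = -1/4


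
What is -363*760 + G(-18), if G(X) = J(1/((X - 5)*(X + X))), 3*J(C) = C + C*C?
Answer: -567416740931/2056752 ≈ -2.7588e+5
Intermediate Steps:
J(C) = C/3 + C²/3 (J(C) = (C + C*C)/3 = (C + C²)/3 = C/3 + C²/3)
G(X) = (1 + 1/(2*X*(-5 + X)))/(6*X*(-5 + X)) (G(X) = (1 + 1/((X - 5)*(X + X)))/(3*(((X - 5)*(X + X)))) = (1 + 1/((-5 + X)*(2*X)))/(3*(((-5 + X)*(2*X)))) = (1 + 1/(2*X*(-5 + X)))/(3*((2*X*(-5 + X)))) = (1/(2*X*(-5 + X)))*(1 + 1/(2*X*(-5 + X)))/3 = (1 + 1/(2*X*(-5 + X)))/(6*X*(-5 + X)))
-363*760 + G(-18) = -363*760 + (1/12)*(1 + 2*(-18)*(-5 - 18))/((-18)²*(-5 - 18)²) = -275880 + (1/12)*(1/324)*(1 + 2*(-18)*(-23))/(-23)² = -275880 + (1/12)*(1/324)*(1/529)*(1 + 828) = -275880 + (1/12)*(1/324)*(1/529)*829 = -275880 + 829/2056752 = -567416740931/2056752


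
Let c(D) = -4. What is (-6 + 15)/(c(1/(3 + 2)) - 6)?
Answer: -9/10 ≈ -0.90000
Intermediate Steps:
(-6 + 15)/(c(1/(3 + 2)) - 6) = (-6 + 15)/(-4 - 6) = 9/(-10) = 9*(-1/10) = -9/10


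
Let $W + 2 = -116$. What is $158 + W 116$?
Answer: $-13530$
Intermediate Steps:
$W = -118$ ($W = -2 - 116 = -118$)
$158 + W 116 = 158 - 13688 = -13530$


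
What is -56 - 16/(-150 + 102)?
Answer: -167/3 ≈ -55.667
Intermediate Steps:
-56 - 16/(-150 + 102) = -56 - 16/(-48) = -56 - 1/48*(-16) = -56 + ⅓ = -167/3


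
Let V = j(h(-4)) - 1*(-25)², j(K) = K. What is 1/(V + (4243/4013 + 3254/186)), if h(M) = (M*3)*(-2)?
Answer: -373209/217374859 ≈ -0.0017169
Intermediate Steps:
h(M) = -6*M (h(M) = (3*M)*(-2) = -6*M)
V = -601 (V = -6*(-4) - 1*(-25)² = 24 - 1*625 = 24 - 625 = -601)
1/(V + (4243/4013 + 3254/186)) = 1/(-601 + (4243/4013 + 3254/186)) = 1/(-601 + (4243*(1/4013) + 3254*(1/186))) = 1/(-601 + (4243/4013 + 1627/93)) = 1/(-601 + 6923750/373209) = 1/(-217374859/373209) = -373209/217374859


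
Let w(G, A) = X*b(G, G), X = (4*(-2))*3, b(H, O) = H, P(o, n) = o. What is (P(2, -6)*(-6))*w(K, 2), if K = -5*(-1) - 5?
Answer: 0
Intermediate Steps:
X = -24 (X = -8*3 = -24)
K = 0 (K = 5 - 5 = 0)
w(G, A) = -24*G
(P(2, -6)*(-6))*w(K, 2) = (2*(-6))*(-24*0) = -12*0 = 0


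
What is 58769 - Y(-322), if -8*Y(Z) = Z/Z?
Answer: 470153/8 ≈ 58769.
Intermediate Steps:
Y(Z) = -1/8 (Y(Z) = -Z/(8*Z) = -1/8*1 = -1/8)
58769 - Y(-322) = 58769 - 1*(-1/8) = 58769 + 1/8 = 470153/8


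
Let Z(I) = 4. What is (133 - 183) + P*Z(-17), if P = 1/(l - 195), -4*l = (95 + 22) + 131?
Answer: -12854/257 ≈ -50.016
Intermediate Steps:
l = -62 (l = -((95 + 22) + 131)/4 = -(117 + 131)/4 = -¼*248 = -62)
P = -1/257 (P = 1/(-62 - 195) = 1/(-257) = -1/257 ≈ -0.0038911)
(133 - 183) + P*Z(-17) = (133 - 183) - 1/257*4 = -50 - 4/257 = -12854/257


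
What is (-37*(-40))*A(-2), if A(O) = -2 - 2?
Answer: -5920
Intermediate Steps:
A(O) = -4
(-37*(-40))*A(-2) = -37*(-40)*(-4) = 1480*(-4) = -5920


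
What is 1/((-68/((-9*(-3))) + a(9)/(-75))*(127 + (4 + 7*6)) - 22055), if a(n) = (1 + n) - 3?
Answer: -675/15192124 ≈ -4.4431e-5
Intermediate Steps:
a(n) = -2 + n
1/((-68/((-9*(-3))) + a(9)/(-75))*(127 + (4 + 7*6)) - 22055) = 1/((-68/((-9*(-3))) + (-2 + 9)/(-75))*(127 + (4 + 7*6)) - 22055) = 1/((-68/27 + 7*(-1/75))*(127 + (4 + 42)) - 22055) = 1/((-68*1/27 - 7/75)*(127 + 46) - 22055) = 1/((-68/27 - 7/75)*173 - 22055) = 1/(-1763/675*173 - 22055) = 1/(-304999/675 - 22055) = 1/(-15192124/675) = -675/15192124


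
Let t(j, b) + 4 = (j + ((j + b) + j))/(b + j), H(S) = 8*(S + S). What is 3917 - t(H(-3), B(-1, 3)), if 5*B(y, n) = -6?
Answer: 160640/41 ≈ 3918.0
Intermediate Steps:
B(y, n) = -6/5 (B(y, n) = (1/5)*(-6) = -6/5)
H(S) = 16*S (H(S) = 8*(2*S) = 16*S)
t(j, b) = -4 + (b + 3*j)/(b + j) (t(j, b) = -4 + (j + ((j + b) + j))/(b + j) = -4 + (j + ((b + j) + j))/(b + j) = -4 + (j + (b + 2*j))/(b + j) = -4 + (b + 3*j)/(b + j))
3917 - t(H(-3), B(-1, 3)) = 3917 - (-16*(-3) - 3*(-6/5))/(-6/5 + 16*(-3)) = 3917 - (-1*(-48) + 18/5)/(-6/5 - 48) = 3917 - (48 + 18/5)/(-246/5) = 3917 - (-5)*258/(246*5) = 3917 - 1*(-43/41) = 3917 + 43/41 = 160640/41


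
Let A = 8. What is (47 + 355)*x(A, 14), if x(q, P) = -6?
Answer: -2412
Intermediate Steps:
(47 + 355)*x(A, 14) = (47 + 355)*(-6) = 402*(-6) = -2412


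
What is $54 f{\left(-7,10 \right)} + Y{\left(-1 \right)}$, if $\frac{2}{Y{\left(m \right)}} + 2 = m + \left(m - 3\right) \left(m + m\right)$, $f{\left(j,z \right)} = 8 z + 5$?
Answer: $\frac{22952}{5} \approx 4590.4$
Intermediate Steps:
$f{\left(j,z \right)} = 5 + 8 z$
$Y{\left(m \right)} = \frac{2}{-2 + m + 2 m \left(-3 + m\right)}$ ($Y{\left(m \right)} = \frac{2}{-2 + \left(m + \left(m - 3\right) \left(m + m\right)\right)} = \frac{2}{-2 + \left(m + \left(-3 + m\right) 2 m\right)} = \frac{2}{-2 + \left(m + 2 m \left(-3 + m\right)\right)} = \frac{2}{-2 + m + 2 m \left(-3 + m\right)}$)
$54 f{\left(-7,10 \right)} + Y{\left(-1 \right)} = 54 \left(5 + 8 \cdot 10\right) + \frac{2}{-2 - -5 + 2 \left(-1\right)^{2}} = 54 \left(5 + 80\right) + \frac{2}{-2 + 5 + 2 \cdot 1} = 54 \cdot 85 + \frac{2}{-2 + 5 + 2} = 4590 + \frac{2}{5} = \frac{22952}{5}$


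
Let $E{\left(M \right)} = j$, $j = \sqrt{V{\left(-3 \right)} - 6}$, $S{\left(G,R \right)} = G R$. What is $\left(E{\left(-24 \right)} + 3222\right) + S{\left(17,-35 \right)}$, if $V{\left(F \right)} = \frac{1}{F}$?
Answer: $2627 + \frac{i \sqrt{57}}{3} \approx 2627.0 + 2.5166 i$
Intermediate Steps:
$j = \frac{i \sqrt{57}}{3}$ ($j = \sqrt{\frac{1}{-3} - 6} = \sqrt{- \frac{1}{3} - 6} = \sqrt{- \frac{19}{3}} = \frac{i \sqrt{57}}{3} \approx 2.5166 i$)
$E{\left(M \right)} = \frac{i \sqrt{57}}{3}$
$\left(E{\left(-24 \right)} + 3222\right) + S{\left(17,-35 \right)} = \left(\frac{i \sqrt{57}}{3} + 3222\right) + 17 \left(-35\right) = \left(3222 + \frac{i \sqrt{57}}{3}\right) - 595 = 2627 + \frac{i \sqrt{57}}{3}$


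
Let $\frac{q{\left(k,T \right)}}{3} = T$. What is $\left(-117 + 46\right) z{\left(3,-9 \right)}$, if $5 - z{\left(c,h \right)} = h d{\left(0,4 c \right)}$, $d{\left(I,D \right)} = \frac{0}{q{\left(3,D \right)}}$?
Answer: $-355$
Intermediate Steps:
$q{\left(k,T \right)} = 3 T$
$d{\left(I,D \right)} = 0$ ($d{\left(I,D \right)} = \frac{0}{3 D} = 0 \frac{1}{3 D} = 0$)
$z{\left(c,h \right)} = 5$ ($z{\left(c,h \right)} = 5 - h 0 = 5 - 0 = 5 + 0 = 5$)
$\left(-117 + 46\right) z{\left(3,-9 \right)} = \left(-117 + 46\right) 5 = \left(-71\right) 5 = -355$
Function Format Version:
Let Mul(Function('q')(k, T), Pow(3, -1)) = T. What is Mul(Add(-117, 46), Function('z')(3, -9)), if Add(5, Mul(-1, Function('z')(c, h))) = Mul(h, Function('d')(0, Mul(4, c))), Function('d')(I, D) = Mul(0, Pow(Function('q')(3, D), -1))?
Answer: -355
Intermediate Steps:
Function('q')(k, T) = Mul(3, T)
Function('d')(I, D) = 0 (Function('d')(I, D) = Mul(0, Pow(Mul(3, D), -1)) = Mul(0, Mul(Rational(1, 3), Pow(D, -1))) = 0)
Function('z')(c, h) = 5 (Function('z')(c, h) = Add(5, Mul(-1, Mul(h, 0))) = Add(5, Mul(-1, 0)) = Add(5, 0) = 5)
Mul(Add(-117, 46), Function('z')(3, -9)) = Mul(Add(-117, 46), 5) = Mul(-71, 5) = -355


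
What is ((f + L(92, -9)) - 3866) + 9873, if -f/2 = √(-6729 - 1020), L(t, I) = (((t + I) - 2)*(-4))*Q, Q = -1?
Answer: 6331 - 6*I*√861 ≈ 6331.0 - 176.06*I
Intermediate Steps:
L(t, I) = -8 + 4*I + 4*t (L(t, I) = (((t + I) - 2)*(-4))*(-1) = (((I + t) - 2)*(-4))*(-1) = ((-2 + I + t)*(-4))*(-1) = (8 - 4*I - 4*t)*(-1) = -8 + 4*I + 4*t)
f = -6*I*√861 (f = -2*√(-6729 - 1020) = -6*I*√861 ≈ -176.06*I)
((f + L(92, -9)) - 3866) + 9873 = ((-6*I*√861 + (-8 + 4*(-9) + 4*92)) - 3866) + 9873 = ((-6*I*√861 + (-8 - 36 + 368)) - 3866) + 9873 = ((-6*I*√861 + 324) - 3866) + 9873 = ((324 - 6*I*√861) - 3866) + 9873 = (-3542 - 6*I*√861) + 9873 = 6331 - 6*I*√861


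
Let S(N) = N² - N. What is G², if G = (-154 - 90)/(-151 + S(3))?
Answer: 59536/21025 ≈ 2.8317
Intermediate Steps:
G = 244/145 (G = (-154 - 90)/(-151 + 3*(-1 + 3)) = -244/(-151 + 3*2) = -244/(-151 + 6) = -244/(-145) = -244*(-1/145) = 244/145 ≈ 1.6828)
G² = (244/145)² = 59536/21025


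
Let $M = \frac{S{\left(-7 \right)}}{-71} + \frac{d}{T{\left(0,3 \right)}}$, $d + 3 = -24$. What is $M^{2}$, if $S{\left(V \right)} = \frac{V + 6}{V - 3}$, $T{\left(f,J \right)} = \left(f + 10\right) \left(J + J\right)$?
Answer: $\frac{410881}{2016400} \approx 0.20377$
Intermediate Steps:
$T{\left(f,J \right)} = 2 J \left(10 + f\right)$ ($T{\left(f,J \right)} = \left(10 + f\right) 2 J = 2 J \left(10 + f\right)$)
$S{\left(V \right)} = \frac{6 + V}{-3 + V}$
$d = -27$ ($d = -3 - 24 = -27$)
$M = - \frac{641}{1420}$ ($M = \frac{\frac{1}{-3 - 7} \left(6 - 7\right)}{-71} - \frac{27}{2 \cdot 3 \left(10 + 0\right)} = \frac{1}{-10} \left(-1\right) \left(- \frac{1}{71}\right) - \frac{27}{2 \cdot 3 \cdot 10} = \left(- \frac{1}{10}\right) \left(-1\right) \left(- \frac{1}{71}\right) - \frac{27}{60} = \frac{1}{10} \left(- \frac{1}{71}\right) - \frac{9}{20} = - \frac{1}{710} - \frac{9}{20} = - \frac{641}{1420} \approx -0.45141$)
$M^{2} = \left(- \frac{641}{1420}\right)^{2} = \frac{410881}{2016400}$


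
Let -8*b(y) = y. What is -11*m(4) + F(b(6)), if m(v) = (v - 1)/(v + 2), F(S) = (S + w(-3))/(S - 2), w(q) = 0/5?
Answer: -115/22 ≈ -5.2273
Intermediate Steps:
b(y) = -y/8
w(q) = 0 (w(q) = 0*(1/5) = 0)
F(S) = S/(-2 + S) (F(S) = (S + 0)/(S - 2) = S/(-2 + S))
m(v) = (-1 + v)/(2 + v)
-11*m(4) + F(b(6)) = -11*(-1 + 4)/(2 + 4) + (-1/8*6)/(-2 - 1/8*6) = -11*3/6 - 3/(4*(-2 - 3/4)) = -11*3/6 - 3/(4*(-11/4)) = -11*1/2 - 3/4*(-4/11) = -11/2 + 3/11 = -115/22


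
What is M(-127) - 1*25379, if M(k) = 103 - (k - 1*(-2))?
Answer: -25151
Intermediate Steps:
M(k) = 101 - k (M(k) = 103 - (k + 2) = 103 - (2 + k) = 103 + (-2 - k) = 101 - k)
M(-127) - 1*25379 = (101 - 1*(-127)) - 1*25379 = (101 + 127) - 25379 = 228 - 25379 = -25151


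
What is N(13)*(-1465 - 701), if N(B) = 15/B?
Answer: -32490/13 ≈ -2499.2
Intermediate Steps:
N(13)*(-1465 - 701) = (15/13)*(-1465 - 701) = (15*(1/13))*(-2166) = (15/13)*(-2166) = -32490/13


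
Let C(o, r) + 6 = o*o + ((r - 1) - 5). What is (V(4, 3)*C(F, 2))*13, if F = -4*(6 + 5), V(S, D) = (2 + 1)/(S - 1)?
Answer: 25038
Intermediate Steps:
V(S, D) = 3/(-1 + S)
F = -44 (F = -4*11 = -44)
C(o, r) = -12 + r + o**2 (C(o, r) = -6 + (o*o + ((r - 1) - 5)) = -6 + (o**2 + ((-1 + r) - 5)) = -6 + (o**2 + (-6 + r)) = -6 + (-6 + r + o**2) = -12 + r + o**2)
(V(4, 3)*C(F, 2))*13 = ((3/(-1 + 4))*(-12 + 2 + (-44)**2))*13 = ((3/3)*(-12 + 2 + 1936))*13 = ((3*(1/3))*1926)*13 = (1*1926)*13 = 1926*13 = 25038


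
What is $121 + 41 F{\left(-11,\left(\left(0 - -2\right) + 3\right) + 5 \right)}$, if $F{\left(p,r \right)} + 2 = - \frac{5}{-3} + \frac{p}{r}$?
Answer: $\frac{1867}{30} \approx 62.233$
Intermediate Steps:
$F{\left(p,r \right)} = - \frac{1}{3} + \frac{p}{r}$ ($F{\left(p,r \right)} = -2 + \left(- \frac{5}{-3} + \frac{p}{r}\right) = -2 + \left(\left(-5\right) \left(- \frac{1}{3}\right) + \frac{p}{r}\right) = -2 + \left(\frac{5}{3} + \frac{p}{r}\right) = - \frac{1}{3} + \frac{p}{r}$)
$121 + 41 F{\left(-11,\left(\left(0 - -2\right) + 3\right) + 5 \right)} = 121 + 41 \frac{-11 - \frac{\left(\left(0 - -2\right) + 3\right) + 5}{3}}{\left(\left(0 - -2\right) + 3\right) + 5} = 121 + 41 \frac{-11 - \frac{\left(\left(0 + 2\right) + 3\right) + 5}{3}}{\left(\left(0 + 2\right) + 3\right) + 5} = 121 + 41 \frac{-11 - \frac{\left(2 + 3\right) + 5}{3}}{\left(2 + 3\right) + 5} = 121 + 41 \frac{-11 - \frac{5 + 5}{3}}{5 + 5} = 121 + 41 \frac{-11 - \frac{10}{3}}{10} = 121 + 41 \cdot \frac{1}{10} \left(- \frac{43}{3}\right) = 121 + 41 \left(- \frac{43}{30}\right) = 121 - \frac{1763}{30} = \frac{1867}{30}$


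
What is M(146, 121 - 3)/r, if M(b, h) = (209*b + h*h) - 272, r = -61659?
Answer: -866/1209 ≈ -0.71629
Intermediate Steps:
M(b, h) = -272 + h² + 209*b (M(b, h) = (209*b + h²) - 272 = (h² + 209*b) - 272 = -272 + h² + 209*b)
M(146, 121 - 3)/r = (-272 + (121 - 3)² + 209*146)/(-61659) = (-272 + 118² + 30514)*(-1/61659) = (-272 + 13924 + 30514)*(-1/61659) = 44166*(-1/61659) = -866/1209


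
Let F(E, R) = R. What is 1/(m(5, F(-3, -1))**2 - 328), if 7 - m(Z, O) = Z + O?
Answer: -1/319 ≈ -0.0031348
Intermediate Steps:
m(Z, O) = 7 - O - Z (m(Z, O) = 7 - (Z + O) = 7 - (O + Z) = 7 + (-O - Z) = 7 - O - Z)
1/(m(5, F(-3, -1))**2 - 328) = 1/((7 - 1*(-1) - 1*5)**2 - 328) = 1/((7 + 1 - 5)**2 - 328) = 1/(3**2 - 328) = 1/(9 - 328) = 1/(-319) = -1/319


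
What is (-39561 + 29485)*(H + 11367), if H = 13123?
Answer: -246761240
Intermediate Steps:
(-39561 + 29485)*(H + 11367) = (-39561 + 29485)*(13123 + 11367) = -10076*24490 = -246761240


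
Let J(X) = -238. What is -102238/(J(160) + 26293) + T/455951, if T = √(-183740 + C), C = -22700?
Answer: -102238/26055 + 2*I*√51610/455951 ≈ -3.9239 + 0.0009965*I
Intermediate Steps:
T = 2*I*√51610 (T = √(-183740 - 22700) = √(-206440) = 2*I*√51610 ≈ 454.36*I)
-102238/(J(160) + 26293) + T/455951 = -102238/(-238 + 26293) + (2*I*√51610)/455951 = -102238/26055 + (2*I*√51610)*(1/455951) = -102238*1/26055 + 2*I*√51610/455951 = -102238/26055 + 2*I*√51610/455951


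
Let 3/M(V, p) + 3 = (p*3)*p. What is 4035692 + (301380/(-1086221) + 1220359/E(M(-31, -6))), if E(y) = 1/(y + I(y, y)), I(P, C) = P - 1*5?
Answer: -10842486819761/5431105 ≈ -1.9964e+6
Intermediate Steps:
I(P, C) = -5 + P (I(P, C) = P - 5 = -5 + P)
M(V, p) = 3/(-3 + 3*p**2) (M(V, p) = 3/(-3 + (p*3)*p) = 3/(-3 + (3*p)*p) = 3/(-3 + 3*p**2))
E(y) = 1/(-5 + 2*y) (E(y) = 1/(y + (-5 + y)) = 1/(-5 + 2*y))
4035692 + (301380/(-1086221) + 1220359/E(M(-31, -6))) = 4035692 + (301380/(-1086221) + 1220359/(1/(-5 + 2/(-1 + (-6)**2)))) = 4035692 + (301380*(-1/1086221) + 1220359/(1/(-5 + 2/(-1 + 36)))) = 4035692 + (-301380/1086221 + 1220359/(1/(-5 + 2/35))) = 4035692 + (-301380/1086221 + 1220359/(1/(-173/35))) = 4035692 + (-301380/1086221 + 1220359/(-35/173)) = 4035692 + (-301380/1086221 + 1220359*(-173/35)) = 4035692 + (-301380/1086221 - 30160301/5) = 4035692 - 32760753819421/5431105 = -10842486819761/5431105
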